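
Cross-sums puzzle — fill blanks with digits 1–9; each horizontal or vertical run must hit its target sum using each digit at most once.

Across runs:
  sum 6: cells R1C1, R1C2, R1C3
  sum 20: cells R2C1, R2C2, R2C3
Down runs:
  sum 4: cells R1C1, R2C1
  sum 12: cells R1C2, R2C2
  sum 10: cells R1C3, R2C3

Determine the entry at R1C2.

6 in 3 cells must be {1,2,3}; 4 in 2 cells must be {1,3}.
The 6 across and the 12 down share only 3, so R1C2 = 3.
The 20 across and the 4 down share only 3, so R2C1 = 3.
R2C2 = 12 − 3 = 9 completes the 12 down.
R2C3 = 20 − 12 = 8 completes the 20 across.
R1C1 = 4 − 3 = 1 completes the 4 down.
R1C3 = 6 − 4 = 2 completes the 6 across.

3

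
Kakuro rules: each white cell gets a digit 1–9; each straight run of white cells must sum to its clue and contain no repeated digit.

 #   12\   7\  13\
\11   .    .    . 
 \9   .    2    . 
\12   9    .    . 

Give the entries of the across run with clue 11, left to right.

2, 4, 5

7 in 3 cells must be {1,2,4}.
Given what's placed, R2C1 must be 1 to fit the 9 across and 12 down.
R2C3 = 9 − 3 = 6 completes the 9 across.
Given what's placed, R3C2 must be 1 to fit the 12 across and 7 down.
R3C3 = 12 − 10 = 2 completes the 12 across.
R1C1 = 12 − 10 = 2 completes the 12 down.
R1C2 = 7 − 3 = 4 completes the 7 down.
R1C3 = 11 − 6 = 5 completes the 11 across.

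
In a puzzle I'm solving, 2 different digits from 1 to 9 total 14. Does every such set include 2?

No

Counterexample: {5,9} sums to 14 without using 2.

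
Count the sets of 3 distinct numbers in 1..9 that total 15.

3 distinct digits from 1–9 sum between 6 and 24.

8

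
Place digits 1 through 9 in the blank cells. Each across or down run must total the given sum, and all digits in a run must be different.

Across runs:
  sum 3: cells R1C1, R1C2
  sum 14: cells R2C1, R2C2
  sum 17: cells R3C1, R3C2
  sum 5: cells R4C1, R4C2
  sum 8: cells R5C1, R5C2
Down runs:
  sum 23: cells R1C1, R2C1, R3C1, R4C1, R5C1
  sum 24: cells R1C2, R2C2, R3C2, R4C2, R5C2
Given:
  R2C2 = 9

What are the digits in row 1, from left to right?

3 in 2 cells must be {1,2}; 17 in 2 cells must be {8,9}.
R2C1 = 14 − 9 = 5 completes the 14 across.
Given what's placed, R3C2 must be 8 to fit the 17 across and 24 down.
R3C1 = 17 − 8 = 9 completes the 17 across.
No cell is forced outright now. R1C1 can only be 1 or 2 (the digits allowed by both its 3 across and its 23 down). If R1C1 = 1: that forces R1C2 = 2, R4C1 = 2, after which R4C2 would have to be in {3} for the 5 across but in {1,4} for the 24 down — contradiction. So R1C1 = 2.
R1C2 = 3 − 2 = 1 completes the 3 across.

2 1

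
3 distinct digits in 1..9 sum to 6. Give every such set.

{1,2,3}

3 distinct digits from 1–9 sum between 6 and 24.
Only one set works: {1,2,3}.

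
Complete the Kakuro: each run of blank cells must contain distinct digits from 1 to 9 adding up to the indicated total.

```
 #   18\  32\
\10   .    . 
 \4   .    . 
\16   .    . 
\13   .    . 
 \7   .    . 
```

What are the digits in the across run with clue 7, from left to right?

2, 5

4 in 2 cells must be {1,3}; 16 in 2 cells must be {7,9}.
Only 3 fits R2C2 under both its across sum 4 and down sum 32.
The 16 across and the 18 down share only 7, so R3C1 = 7.
R3C2 = 16 − 7 = 9 completes the 16 across.
R4C1 = 5: the only remaining digit allowed by both the 13 across and the 18 down.
R4C2 = 13 − 5 = 8 completes the 13 across.
Given what's placed, R5C2 must be 5 to fit the 7 across and 32 down.
R1C2 = 32 − 25 = 7 completes the 32 down.
R2C1 = 4 − 3 = 1 completes the 4 across.
R5C1 = 7 − 5 = 2 completes the 7 across.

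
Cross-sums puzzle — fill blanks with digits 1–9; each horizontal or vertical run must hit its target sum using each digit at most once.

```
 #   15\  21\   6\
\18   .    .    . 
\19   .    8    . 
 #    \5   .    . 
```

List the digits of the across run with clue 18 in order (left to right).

6 9 3

6 in 3 cells must be {1,2,3}.
R2C3 = 2: the only remaining digit allowed by both the 19 across and the 6 down.
R3C2 = 4: the only remaining digit allowed by both the 5 across and the 21 down.
R3C3 = 5 − 4 = 1 completes the 5 across.
R1C2 = 21 − 12 = 9 completes the 21 down.
R1C3 = 6 − 3 = 3 completes the 6 down.
R2C1 = 19 − 10 = 9 completes the 19 across.
R1C1 = 18 − 12 = 6 completes the 18 across.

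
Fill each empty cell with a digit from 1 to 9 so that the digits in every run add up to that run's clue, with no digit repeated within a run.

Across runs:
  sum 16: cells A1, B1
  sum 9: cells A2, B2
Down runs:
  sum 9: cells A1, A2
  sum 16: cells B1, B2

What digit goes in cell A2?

2

16 in 2 cells must be {7,9}.
The 16 across and the 9 down share only 7, so A1 = 7.
B1 = 16 − 7 = 9 completes the 16 across.
A2 = 9 − 7 = 2 completes the 9 down.
B2 = 9 − 2 = 7 completes the 9 across.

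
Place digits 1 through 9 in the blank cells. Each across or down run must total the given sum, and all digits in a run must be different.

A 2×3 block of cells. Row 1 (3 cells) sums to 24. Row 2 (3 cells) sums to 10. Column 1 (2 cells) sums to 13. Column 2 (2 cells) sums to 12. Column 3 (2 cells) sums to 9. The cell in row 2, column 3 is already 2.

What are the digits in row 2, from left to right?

5 3 2

24 in 3 cells must be {7,8,9}.
(1,3) = 9 − 2 = 7 completes the 9 down.
No cell is forced outright now. (2,1) can only be 5 or 7 (the digits allowed by both its 10 across and its 13 down). If (2,1) = 7: then (1,1) would have to be in {8,9} for the 24 across but in {6} for the 13 down — contradiction. So (2,1) = 5.
(1,1) = 13 − 5 = 8 completes the 13 down.
(1,2) = 24 − 15 = 9 completes the 24 across.
(2,2) = 10 − 7 = 3 completes the 10 across.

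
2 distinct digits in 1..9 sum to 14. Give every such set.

{5,9}; {6,8}

2 distinct digits from 1–9 sum between 3 and 17.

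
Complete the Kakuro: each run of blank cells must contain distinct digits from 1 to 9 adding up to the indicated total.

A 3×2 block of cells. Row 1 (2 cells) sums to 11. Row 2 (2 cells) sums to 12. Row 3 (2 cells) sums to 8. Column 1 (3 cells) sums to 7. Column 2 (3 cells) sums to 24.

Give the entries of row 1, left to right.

7 in 3 cells must be {1,2,4}; 24 in 3 cells must be {7,8,9}.
The 12 across and the 7 down share only 4, so (2,1) = 4.
(2,2) = 12 − 4 = 8 completes the 12 across.
Given what's placed, (3,2) must be 7 to fit the 8 across and 24 down.
(1,1) = 2: the only remaining digit allowed by both the 11 across and the 7 down.
(1,2) = 11 − 2 = 9 completes the 11 across.
(3,1) = 8 − 7 = 1 completes the 8 across.

2, 9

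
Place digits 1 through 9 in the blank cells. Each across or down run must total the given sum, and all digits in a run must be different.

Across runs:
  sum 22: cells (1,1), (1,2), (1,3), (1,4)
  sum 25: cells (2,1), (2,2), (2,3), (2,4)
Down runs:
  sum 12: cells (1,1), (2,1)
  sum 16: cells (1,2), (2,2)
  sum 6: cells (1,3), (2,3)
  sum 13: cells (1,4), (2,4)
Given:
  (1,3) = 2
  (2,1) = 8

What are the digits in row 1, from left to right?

4, 9, 2, 7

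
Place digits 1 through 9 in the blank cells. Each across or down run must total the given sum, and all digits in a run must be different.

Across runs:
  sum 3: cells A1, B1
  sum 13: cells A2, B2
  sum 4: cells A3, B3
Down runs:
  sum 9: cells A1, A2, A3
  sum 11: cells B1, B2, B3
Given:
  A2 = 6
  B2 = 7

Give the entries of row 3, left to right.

3 in 2 cells must be {1,2}; 4 in 2 cells must be {1,3}.
B1 = 1: the only remaining digit allowed by both the 3 across and the 11 down.
Given what's placed, A3 must be 1 to fit the 4 across and 9 down.
B3 = 4 − 1 = 3 completes the 4 across.
A1 = 3 − 1 = 2 completes the 3 across.

1 3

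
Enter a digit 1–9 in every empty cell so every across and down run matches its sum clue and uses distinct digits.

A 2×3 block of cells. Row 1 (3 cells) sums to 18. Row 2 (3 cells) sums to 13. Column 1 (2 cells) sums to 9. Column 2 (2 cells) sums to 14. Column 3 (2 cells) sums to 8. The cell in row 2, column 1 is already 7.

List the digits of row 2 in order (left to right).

7 5 1

(1,1) = 9 − 7 = 2 completes the 9 down.
Given what's placed, (1,2) must be 9 to fit the 18 across and 14 down.
(1,3) = 18 − 11 = 7 completes the 18 across.
(2,2) = 14 − 9 = 5 completes the 14 down.
(2,3) = 13 − 12 = 1 completes the 13 across.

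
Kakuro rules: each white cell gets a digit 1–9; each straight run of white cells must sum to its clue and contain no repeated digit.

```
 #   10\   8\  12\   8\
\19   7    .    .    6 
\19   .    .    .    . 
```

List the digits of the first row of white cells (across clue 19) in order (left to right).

7 2 4 6

R2C1 = 10 − 7 = 3 completes the 10 down.
R2C4 = 8 − 6 = 2 completes the 8 down.
Nothing is forced directly, so branch on R2C2, whose candidates are 5 or 6. If R2C2 = 5: then R1C2 would have to be in {1,2,4,5} for the 19 across but in {3} for the 8 down — contradiction. So R2C2 = 6.
R1C2 = 8 − 6 = 2 completes the 8 down.
R1C3 = 19 − 15 = 4 completes the 19 across.
R2C3 = 19 − 11 = 8 completes the 19 across.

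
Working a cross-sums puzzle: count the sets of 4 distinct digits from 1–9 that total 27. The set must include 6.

2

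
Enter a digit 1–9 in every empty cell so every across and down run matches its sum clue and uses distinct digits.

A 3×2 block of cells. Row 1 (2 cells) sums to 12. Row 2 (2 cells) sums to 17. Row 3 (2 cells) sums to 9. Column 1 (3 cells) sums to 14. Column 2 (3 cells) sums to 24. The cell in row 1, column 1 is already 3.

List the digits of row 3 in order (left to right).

2 7

17 in 2 cells must be {8,9}; 24 in 3 cells must be {7,8,9}.
(1,2) = 12 − 3 = 9 completes the 12 across.
(2,1) = 9: the only remaining digit allowed by both the 17 across and the 14 down.
(2,2) = 17 − 9 = 8 completes the 17 across.
(3,1) = 14 − 12 = 2 completes the 14 down.
(3,2) = 9 − 2 = 7 completes the 9 across.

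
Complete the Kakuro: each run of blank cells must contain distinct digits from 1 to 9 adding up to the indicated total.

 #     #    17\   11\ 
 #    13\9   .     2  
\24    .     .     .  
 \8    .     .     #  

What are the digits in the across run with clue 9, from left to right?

24 in 3 cells must be {7,8,9}.
R1C2 = 9 − 2 = 7 completes the 9 across.
R2C3 = 11 − 2 = 9 completes the 11 down.
R2C2 = 8: the only remaining digit allowed by both the 24 across and the 17 down.
R3C2 = 17 − 15 = 2 completes the 17 down.
R2C1 = 24 − 17 = 7 completes the 24 across.
R3C1 = 8 − 2 = 6 completes the 8 across.

7, 2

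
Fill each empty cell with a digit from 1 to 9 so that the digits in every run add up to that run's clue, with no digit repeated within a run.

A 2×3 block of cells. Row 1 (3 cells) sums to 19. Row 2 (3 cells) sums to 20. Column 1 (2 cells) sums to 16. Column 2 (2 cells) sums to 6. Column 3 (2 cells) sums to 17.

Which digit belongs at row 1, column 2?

2

16 in 2 cells must be {7,9}; 17 in 2 cells must be {8,9}.
Nothing is forced directly, so branch on (2,2), whose candidates are 4 or 5. If (2,2) = 5: then (1,2) would have to be in {2,3,4,5,6,7,8,9} for the 19 across but in {1} for the 6 down — contradiction. So (2,2) = 4.
(1,2) = 6 − 4 = 2 completes the 6 down.
Given what's placed, (2,3) must be 9 to fit the 20 across and 17 down.
(1,1) = 9: the only remaining digit allowed by both the 19 across and the 16 down.
(1,3) = 19 − 11 = 8 completes the 19 across.
(2,1) = 20 − 13 = 7 completes the 20 across.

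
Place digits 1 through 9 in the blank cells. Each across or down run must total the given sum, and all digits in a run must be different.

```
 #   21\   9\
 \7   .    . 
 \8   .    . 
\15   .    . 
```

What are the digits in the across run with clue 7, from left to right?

5, 2

The 15 across and the 9 down share only 6, so R3C2 = 6.
R3C1 = 15 − 6 = 9 completes the 15 across.
Nothing is forced directly, so branch on R1C1, whose candidates are 4 or 5. If R1C1 = 4: then R1C2 would have to be in {3} for the 7 across but in {1,2} for the 9 down — contradiction. So R1C1 = 5.
R1C2 = 7 − 5 = 2 completes the 7 across.
R2C1 = 21 − 14 = 7 completes the 21 down.
R2C2 = 8 − 7 = 1 completes the 8 across.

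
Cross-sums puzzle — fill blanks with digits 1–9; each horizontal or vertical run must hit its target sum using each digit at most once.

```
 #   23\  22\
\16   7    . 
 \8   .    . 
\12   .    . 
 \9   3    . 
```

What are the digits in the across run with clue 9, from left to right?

16 in 2 cells must be {7,9}.
R1C2 = 16 − 7 = 9 completes the 16 across.
R2C1 = 5: the only remaining digit allowed by both the 8 across and the 23 down.
R2C2 = 8 − 5 = 3 completes the 8 across.
R3C1 = 23 − 15 = 8 completes the 23 down.
R3C2 = 12 − 8 = 4 completes the 12 across.
R4C2 = 9 − 3 = 6 completes the 9 across.

3 6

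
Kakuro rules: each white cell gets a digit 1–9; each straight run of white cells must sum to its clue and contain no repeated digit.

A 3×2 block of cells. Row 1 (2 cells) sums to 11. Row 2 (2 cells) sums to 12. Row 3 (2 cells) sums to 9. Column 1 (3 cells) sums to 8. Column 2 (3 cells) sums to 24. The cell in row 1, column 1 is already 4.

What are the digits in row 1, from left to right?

4 7

24 in 3 cells must be {7,8,9}.
(1,2) = 11 − 4 = 7 completes the 11 across.
(2,1) = 3: the only remaining digit allowed by both the 12 across and the 8 down.
(2,2) = 12 − 3 = 9 completes the 12 across.
(3,1) = 8 − 7 = 1 completes the 8 down.
(3,2) = 9 − 1 = 8 completes the 9 across.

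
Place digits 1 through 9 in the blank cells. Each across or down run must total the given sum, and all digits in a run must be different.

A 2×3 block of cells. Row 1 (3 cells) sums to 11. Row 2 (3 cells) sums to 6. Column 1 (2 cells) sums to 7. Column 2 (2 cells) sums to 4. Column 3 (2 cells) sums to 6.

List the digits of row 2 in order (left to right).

1, 3, 2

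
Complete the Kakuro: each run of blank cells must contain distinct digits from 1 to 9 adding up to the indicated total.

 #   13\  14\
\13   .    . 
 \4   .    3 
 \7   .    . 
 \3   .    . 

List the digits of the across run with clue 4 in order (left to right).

1 3

4 in 2 cells must be {1,3}; 3 in 2 cells must be {1,2}.
R2C1 = 4 − 3 = 1 completes the 4 across.
Given what's placed, R4C1 must be 2 to fit the 3 across and 13 down.
R4C2 = 3 − 2 = 1 completes the 3 across.
Nothing is forced directly, so branch on R1C1, whose candidates are 4 or 6 or 7. If R1C1 = 4: then R1C2 would have to be in {9} for the 13 across but in {2,4,6,8} for the 14 down — contradiction. If R1C1 = 6: then R1C2 would have to be in {7} for the 13 across but in {2,4,6,8} for the 14 down — contradiction. So R1C1 = 7.
R1C2 = 13 − 7 = 6 completes the 13 across.
R3C1 = 13 − 10 = 3 completes the 13 down.
R3C2 = 7 − 3 = 4 completes the 7 across.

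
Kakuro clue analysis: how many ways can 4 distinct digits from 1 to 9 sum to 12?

4 distinct digits from 1–9 sum between 10 and 30.
Enumerating: {1,2,3,6}, {1,2,4,5}.

2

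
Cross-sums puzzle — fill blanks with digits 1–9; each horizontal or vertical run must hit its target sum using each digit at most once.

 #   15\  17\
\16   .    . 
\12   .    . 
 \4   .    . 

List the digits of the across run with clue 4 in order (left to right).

16 in 2 cells must be {7,9}; 4 in 2 cells must be {1,3}.
Nothing is forced directly, so branch on R1C1, whose candidates are 7 or 9. If R1C1 = 9: that forces R1C2 = 7, R3C1 = 1, after which R3C2 would have to be in {3} for the 4 across but in {1,2,4,6,8,9} for the 17 down — contradiction. So R1C1 = 7.
R1C2 = 16 − 7 = 9 completes the 16 across.
Given what's placed, R3C1 must be 3 to fit the 4 across and 15 down.
R3C2 = 4 − 3 = 1 completes the 4 across.
R2C1 = 15 − 10 = 5 completes the 15 down.
R2C2 = 12 − 5 = 7 completes the 12 across.

3, 1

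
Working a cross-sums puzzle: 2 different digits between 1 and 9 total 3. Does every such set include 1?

The only way to make 3 from 2 distinct digits is {1,2}, which contains 1.

Yes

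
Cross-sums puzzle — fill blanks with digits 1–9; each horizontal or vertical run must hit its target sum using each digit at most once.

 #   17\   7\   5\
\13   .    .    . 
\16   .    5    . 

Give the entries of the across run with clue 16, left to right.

9, 5, 2

17 in 2 cells must be {8,9}.
R1C2 = 7 − 5 = 2 completes the 7 down.
Given what's placed, R1C1 must be 8 to fit the 13 across and 17 down.
R1C3 = 13 − 10 = 3 completes the 13 across.
R2C1 = 17 − 8 = 9 completes the 17 down.
R2C3 = 16 − 14 = 2 completes the 16 across.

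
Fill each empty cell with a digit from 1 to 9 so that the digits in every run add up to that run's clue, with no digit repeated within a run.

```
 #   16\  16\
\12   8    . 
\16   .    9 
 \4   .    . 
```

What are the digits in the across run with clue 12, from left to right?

8 4

16 in 2 cells must be {7,9}; 4 in 2 cells must be {1,3}.
R1C2 = 12 − 8 = 4 completes the 12 across.
R2C1 = 16 − 9 = 7 completes the 16 across.
R3C1 = 16 − 15 = 1 completes the 16 down.
R3C2 = 4 − 1 = 3 completes the 4 across.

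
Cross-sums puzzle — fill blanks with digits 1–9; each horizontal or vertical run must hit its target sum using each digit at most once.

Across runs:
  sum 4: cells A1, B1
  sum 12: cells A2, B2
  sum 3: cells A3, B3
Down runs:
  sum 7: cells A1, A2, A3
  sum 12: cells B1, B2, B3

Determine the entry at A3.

2

4 in 2 cells must be {1,3}; 3 in 2 cells must be {1,2}; 7 in 3 cells must be {1,2,4}.
The 4 across and the 7 down share only 1, so A1 = 1.
B1 = 4 − 1 = 3 completes the 4 across.
Given what's placed, A2 must be 4 to fit the 12 across and 7 down.
B2 = 12 − 4 = 8 completes the 12 across.
A3 = 7 − 5 = 2 completes the 7 down.
B3 = 3 − 2 = 1 completes the 3 across.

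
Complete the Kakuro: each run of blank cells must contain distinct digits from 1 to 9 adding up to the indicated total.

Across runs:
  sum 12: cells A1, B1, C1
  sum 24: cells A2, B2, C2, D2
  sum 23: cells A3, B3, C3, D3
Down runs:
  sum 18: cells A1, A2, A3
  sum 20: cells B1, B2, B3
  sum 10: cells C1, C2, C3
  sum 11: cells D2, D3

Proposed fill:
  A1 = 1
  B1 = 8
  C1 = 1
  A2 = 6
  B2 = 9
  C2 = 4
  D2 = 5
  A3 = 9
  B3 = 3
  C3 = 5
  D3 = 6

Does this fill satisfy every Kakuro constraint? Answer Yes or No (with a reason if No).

No — the across run A1–C1 sums to 10, not 12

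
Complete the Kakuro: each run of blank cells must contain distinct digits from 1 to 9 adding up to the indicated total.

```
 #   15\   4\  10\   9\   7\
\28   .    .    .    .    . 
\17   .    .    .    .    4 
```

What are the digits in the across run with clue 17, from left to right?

7 3 1 2 4

4 in 2 cells must be {1,3}.
R1C5 = 7 − 4 = 3 completes the 7 down.
Given what's placed, R2C1 must be 7 to fit the 17 across and 15 down.
R1C1 = 15 − 7 = 8 completes the 15 down.
R1C2 = 1: the only remaining digit allowed by both the 28 across and the 4 down.
Given what's placed, R1C4 must be 7 to fit the 28 across and 9 down.
R2C2 = 4 − 1 = 3 completes the 4 down.
R2C4 = 9 − 7 = 2 completes the 9 down.
R1C3 = 28 − 19 = 9 completes the 28 across.
R2C3 = 17 − 16 = 1 completes the 17 across.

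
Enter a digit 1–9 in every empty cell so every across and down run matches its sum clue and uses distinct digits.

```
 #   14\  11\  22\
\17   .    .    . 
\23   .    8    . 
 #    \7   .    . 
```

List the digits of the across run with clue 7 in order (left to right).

1, 6

23 in 3 cells must be {6,8,9}.
No cell is forced outright now. R2C1 can only be 6 or 9 (the digits allowed by both its 23 across and its 14 down). If R2C1 = 9: that forces R1C1 = 5, after which R1C2 would have to be in {3,4,8,9} for the 17 across but in {1,2} for the 11 down — contradiction. So R2C1 = 6.
R1C1 = 14 − 6 = 8 completes the 14 down.
R1C2 = 2: the only remaining digit allowed by both the 17 across and the 11 down.
R1C3 = 17 − 10 = 7 completes the 17 across.
R2C3 = 23 − 14 = 9 completes the 23 across.
R3C2 = 11 − 10 = 1 completes the 11 down.
R3C3 = 7 − 1 = 6 completes the 7 across.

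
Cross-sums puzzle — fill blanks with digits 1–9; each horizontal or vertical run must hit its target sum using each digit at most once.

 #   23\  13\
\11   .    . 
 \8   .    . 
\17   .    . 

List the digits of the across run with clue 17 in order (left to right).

9 8

17 in 2 cells must be {8,9}; 23 in 3 cells must be {6,8,9}.
The 8 across and the 23 down share only 6, so R2C1 = 6.
R2C2 = 8 − 6 = 2 completes the 8 across.
Given what's placed, R3C2 must be 8 to fit the 17 across and 13 down.
R1C2 = 13 − 10 = 3 completes the 13 down.
R3C1 = 17 − 8 = 9 completes the 17 across.
R1C1 = 11 − 3 = 8 completes the 11 across.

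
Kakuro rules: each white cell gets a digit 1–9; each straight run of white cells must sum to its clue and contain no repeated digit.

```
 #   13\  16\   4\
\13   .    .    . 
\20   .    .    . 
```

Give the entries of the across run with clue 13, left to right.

5, 7, 1

16 in 2 cells must be {7,9}; 4 in 2 cells must be {1,3}.
The 20 across and the 4 down share only 3, so R2C3 = 3.
R1C3 = 4 − 3 = 1 completes the 4 down.
Given what's placed, R2C2 must be 9 to fit the 20 across and 16 down.
R1C2 = 16 − 9 = 7 completes the 16 down.
R2C1 = 20 − 12 = 8 completes the 20 across.
R1C1 = 13 − 8 = 5 completes the 13 across.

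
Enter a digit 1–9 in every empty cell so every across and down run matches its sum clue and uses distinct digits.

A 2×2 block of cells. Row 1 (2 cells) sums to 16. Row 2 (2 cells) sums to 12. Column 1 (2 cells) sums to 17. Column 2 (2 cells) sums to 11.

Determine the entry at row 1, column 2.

16 in 2 cells must be {7,9}; 17 in 2 cells must be {8,9}.
The 16 across and the 17 down share only 9, so (1,1) = 9.
(1,2) = 16 − 9 = 7 completes the 16 across.
(2,1) = 17 − 9 = 8 completes the 17 down.
(2,2) = 12 − 8 = 4 completes the 12 across.

7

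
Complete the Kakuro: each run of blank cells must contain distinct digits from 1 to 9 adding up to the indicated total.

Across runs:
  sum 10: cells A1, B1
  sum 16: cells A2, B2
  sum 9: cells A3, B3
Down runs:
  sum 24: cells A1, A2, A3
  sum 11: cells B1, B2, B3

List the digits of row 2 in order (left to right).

9 7

16 in 2 cells must be {7,9}; 24 in 3 cells must be {7,8,9}.
The 16 across and the 11 down share only 7, so B2 = 7.
A2 = 16 − 7 = 9 completes the 16 across.
Nothing is forced directly, so branch on A1, whose candidates are 7 or 8. If A1 = 8: then B1 would have to be in {2} for the 10 across but in {1,3} for the 11 down — contradiction. So A1 = 7.
B1 = 10 − 7 = 3 completes the 10 across.
A3 = 24 − 16 = 8 completes the 24 down.
B3 = 9 − 8 = 1 completes the 9 across.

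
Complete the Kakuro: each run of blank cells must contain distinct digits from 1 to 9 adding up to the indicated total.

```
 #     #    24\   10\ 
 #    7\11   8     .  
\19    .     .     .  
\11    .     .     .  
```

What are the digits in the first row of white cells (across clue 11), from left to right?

8, 3

24 in 3 cells must be {7,8,9}.
R1C3 = 11 − 8 = 3 completes the 11 across.
R3C2 = 7: the only remaining digit allowed by both the 11 across and the 24 down.
R3C3 = 1: the only remaining digit allowed by both the 11 across and the 10 down.
R2C2 = 24 − 15 = 9 completes the 24 down.
R2C3 = 10 − 4 = 6 completes the 10 down.
R3C1 = 11 − 8 = 3 completes the 11 across.
R2C1 = 19 − 15 = 4 completes the 19 across.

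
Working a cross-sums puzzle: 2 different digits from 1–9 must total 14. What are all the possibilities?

2 distinct digits from 1–9 sum between 3 and 17.

{5,9}; {6,8}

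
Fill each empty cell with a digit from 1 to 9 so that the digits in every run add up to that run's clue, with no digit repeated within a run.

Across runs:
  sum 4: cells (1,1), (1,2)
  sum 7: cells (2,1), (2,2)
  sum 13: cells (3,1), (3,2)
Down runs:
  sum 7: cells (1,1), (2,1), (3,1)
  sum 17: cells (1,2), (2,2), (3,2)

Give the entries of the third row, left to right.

4, 9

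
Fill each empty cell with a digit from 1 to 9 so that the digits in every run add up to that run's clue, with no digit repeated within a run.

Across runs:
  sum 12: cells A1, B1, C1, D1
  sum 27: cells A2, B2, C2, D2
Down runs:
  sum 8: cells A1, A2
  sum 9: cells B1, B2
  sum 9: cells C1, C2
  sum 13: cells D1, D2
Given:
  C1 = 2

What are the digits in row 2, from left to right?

C2 = 9 − 2 = 7 completes the 9 down.
No cell is forced outright now. D1 can only be 4 or 5 or 6 (the digits allowed by both its 12 across and its 13 down). If D1 = 5: that forces A1 = 1, B1 = 4, after which A2 would have to be in {3,5,6,8,9} for the 27 across but in {7} for the 8 down — contradiction. If D1 = 6: then D2 would have to be in {3,5,6,8,9} for the 27 across but in {7} for the 13 down — contradiction. So D1 = 4.
D2 = 13 − 4 = 9 completes the 13 down.
Nothing is forced directly, so branch on A1, whose candidates are 1 or 5. If A1 = 1: that forces B1 = 5, after which A2 would have to be in {3,5,6,8} for the 27 across but in {7} for the 8 down — contradiction. So A1 = 5.
B1 = 12 − 11 = 1 completes the 12 across.
A2 = 8 − 5 = 3 completes the 8 down.
B2 = 27 − 19 = 8 completes the 27 across.

3 8 7 9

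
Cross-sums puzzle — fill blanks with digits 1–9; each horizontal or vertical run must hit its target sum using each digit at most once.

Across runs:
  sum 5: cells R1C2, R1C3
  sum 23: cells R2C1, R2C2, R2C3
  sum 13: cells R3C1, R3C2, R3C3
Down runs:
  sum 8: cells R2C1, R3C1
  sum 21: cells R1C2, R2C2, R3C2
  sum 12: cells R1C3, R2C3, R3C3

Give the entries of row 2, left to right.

23 in 3 cells must be {6,8,9}.
Only 4 fits R1C2 under both its across sum 5 and down sum 21.
R1C3 = 5 − 4 = 1 completes the 5 across.
The 23 across and the 8 down share only 6, so R2C1 = 6.
R3C1 = 8 − 6 = 2 completes the 8 down.
R3C2 = 8: the only remaining digit allowed by both the 13 across and the 21 down.
R3C3 = 13 − 10 = 3 completes the 13 across.
R2C2 = 21 − 12 = 9 completes the 21 down.
R2C3 = 23 − 15 = 8 completes the 23 across.

6 9 8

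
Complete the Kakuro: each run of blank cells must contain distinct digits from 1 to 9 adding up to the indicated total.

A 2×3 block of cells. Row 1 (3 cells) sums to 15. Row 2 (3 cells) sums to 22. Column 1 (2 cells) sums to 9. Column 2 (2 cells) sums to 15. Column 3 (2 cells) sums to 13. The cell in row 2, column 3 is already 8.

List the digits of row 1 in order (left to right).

(1,3) = 13 − 8 = 5 completes the 13 down.
(2,1) = 5: the only remaining digit allowed by both the 22 across and the 9 down.
(2,2) = 22 − 13 = 9 completes the 22 across.
(1,1) = 9 − 5 = 4 completes the 9 down.
(1,2) = 15 − 9 = 6 completes the 15 across.

4 6 5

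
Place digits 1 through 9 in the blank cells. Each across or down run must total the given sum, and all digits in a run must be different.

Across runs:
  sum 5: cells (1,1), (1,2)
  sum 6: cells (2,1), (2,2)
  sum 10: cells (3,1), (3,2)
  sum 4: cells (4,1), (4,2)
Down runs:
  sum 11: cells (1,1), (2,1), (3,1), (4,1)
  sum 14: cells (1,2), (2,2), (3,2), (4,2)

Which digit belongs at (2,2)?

4 in 2 cells must be {1,3}; 11 in 4 cells must be {1,2,3,5}.
Nothing is forced directly, so branch on (3,1), whose candidates are 1 or 2 or 3. If (3,1) = 1: then (3,2) would have to be in {9} for the 10 across but in {1,2,3,4,5,6,7,8} for the 14 down — contradiction. If (3,1) = 3: that forces (3,2) = 7, (4,1) = 1, after which (4,2) would have to be in {3} for the 4 across but in {1,2,4} for the 14 down — contradiction. So (3,1) = 2.
(3,2) = 10 − 2 = 8 completes the 10 across.
Nothing is forced directly, so branch on (1,1), whose candidates are 1 or 3. If (1,1) = 1: then (1,2) would have to be in {4} for the 5 across but in {1,2,3} for the 14 down — contradiction. So (1,1) = 3.
(1,2) = 5 − 3 = 2 completes the 5 across.
(2,2) = 1: the only remaining digit allowed by both the 6 across and the 14 down.

1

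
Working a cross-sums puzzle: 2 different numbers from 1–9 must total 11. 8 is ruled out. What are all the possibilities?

{2,9}; {4,7}; {5,6}

2 distinct digits from 1–9 sum between 3 and 17.
Dropping sets that contain 8.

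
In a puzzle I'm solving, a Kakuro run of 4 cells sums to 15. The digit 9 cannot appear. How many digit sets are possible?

4 distinct digits from 1–9 sum between 10 and 30.
Dropping sets that contain 9.
Enumerating: {1,2,4,8}, {1,2,5,7}, {1,3,4,7}, {1,3,5,6}, {2,3,4,6}.

5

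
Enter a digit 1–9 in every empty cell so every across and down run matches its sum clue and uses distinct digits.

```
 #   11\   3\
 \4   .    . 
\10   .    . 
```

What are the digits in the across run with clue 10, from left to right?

4 in 2 cells must be {1,3}; 3 in 2 cells must be {1,2}.
The 4 across and the 11 down share only 3, so R1C1 = 3.
R1C2 = 4 − 3 = 1 completes the 4 across.
R2C1 = 11 − 3 = 8 completes the 11 down.
R2C2 = 10 − 8 = 2 completes the 10 across.

8 2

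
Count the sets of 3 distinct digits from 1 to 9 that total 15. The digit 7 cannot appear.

3 distinct digits from 1–9 sum between 6 and 24.
Dropping sets that contain 7.
Enumerating: {1,5,9}, {1,6,8}, {2,4,9}, {2,5,8}, {3,4,8}, {4,5,6}.

6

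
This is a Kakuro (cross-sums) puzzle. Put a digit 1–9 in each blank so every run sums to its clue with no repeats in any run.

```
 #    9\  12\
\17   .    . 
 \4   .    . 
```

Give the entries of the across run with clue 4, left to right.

1 3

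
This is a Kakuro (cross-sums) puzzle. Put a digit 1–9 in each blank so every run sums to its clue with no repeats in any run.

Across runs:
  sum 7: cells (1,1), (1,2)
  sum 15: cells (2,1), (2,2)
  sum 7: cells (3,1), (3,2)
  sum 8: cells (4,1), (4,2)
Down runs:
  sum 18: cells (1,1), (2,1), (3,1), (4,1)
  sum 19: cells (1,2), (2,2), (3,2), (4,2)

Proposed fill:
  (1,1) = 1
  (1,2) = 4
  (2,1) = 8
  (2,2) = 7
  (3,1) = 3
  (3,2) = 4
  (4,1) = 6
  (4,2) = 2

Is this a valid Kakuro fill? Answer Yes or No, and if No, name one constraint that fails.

No — the across run (1,1)–(1,2) sums to 5, not 7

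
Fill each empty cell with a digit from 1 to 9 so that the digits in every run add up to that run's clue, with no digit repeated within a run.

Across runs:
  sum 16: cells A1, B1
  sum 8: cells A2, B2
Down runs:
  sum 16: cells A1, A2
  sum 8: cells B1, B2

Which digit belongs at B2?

16 in 2 cells must be {7,9}.
The 16 across and the 8 down share only 7, so B1 = 7.
The 8 across and the 16 down share only 7, so A2 = 7.
B2 = 8 − 7 = 1 completes the 8 across.
A1 = 16 − 7 = 9 completes the 16 across.

1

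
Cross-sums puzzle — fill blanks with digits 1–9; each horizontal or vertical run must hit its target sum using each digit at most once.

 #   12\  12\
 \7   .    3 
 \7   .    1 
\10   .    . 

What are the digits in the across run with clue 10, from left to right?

2, 8

R1C1 = 7 − 3 = 4 completes the 7 across.
R2C1 = 7 − 1 = 6 completes the 7 across.
R3C1 = 12 − 10 = 2 completes the 12 down.
R3C2 = 10 − 2 = 8 completes the 10 across.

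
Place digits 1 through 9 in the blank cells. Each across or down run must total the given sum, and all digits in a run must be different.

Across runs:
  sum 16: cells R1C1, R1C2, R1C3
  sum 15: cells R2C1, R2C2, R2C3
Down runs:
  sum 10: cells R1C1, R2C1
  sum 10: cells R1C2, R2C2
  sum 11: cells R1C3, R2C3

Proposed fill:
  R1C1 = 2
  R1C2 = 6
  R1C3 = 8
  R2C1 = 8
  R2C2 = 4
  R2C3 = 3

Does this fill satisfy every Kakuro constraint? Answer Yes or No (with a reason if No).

Across: 2+6+8=16; 8+4+3=15. Down: 2+8=10; 6+4=10; 8+3=11. No digit repeats within any run.

Yes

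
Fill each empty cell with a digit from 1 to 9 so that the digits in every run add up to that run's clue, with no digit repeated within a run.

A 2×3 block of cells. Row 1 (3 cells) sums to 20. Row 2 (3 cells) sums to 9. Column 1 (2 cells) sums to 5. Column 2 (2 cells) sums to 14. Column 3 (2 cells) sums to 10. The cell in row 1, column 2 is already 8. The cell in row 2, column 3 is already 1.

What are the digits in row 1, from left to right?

3, 8, 9

(1,1) = 3: the only remaining digit allowed by both the 20 across and the 5 down.
(1,3) = 20 − 11 = 9 completes the 20 across.
(2,1) = 5 − 3 = 2 completes the 5 down.
(2,2) = 9 − 3 = 6 completes the 9 across.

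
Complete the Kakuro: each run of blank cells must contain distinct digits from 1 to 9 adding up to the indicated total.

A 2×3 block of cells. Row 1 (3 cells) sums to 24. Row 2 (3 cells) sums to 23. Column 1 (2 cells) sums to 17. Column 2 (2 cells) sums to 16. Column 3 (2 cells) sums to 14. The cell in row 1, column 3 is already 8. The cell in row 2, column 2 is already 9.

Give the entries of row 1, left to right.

9, 7, 8

24 in 3 cells must be {7,8,9}; 23 in 3 cells must be {6,8,9}; 17 in 2 cells must be {8,9}.
Given what's placed, (1,1) must be 9 to fit the 24 across and 17 down.
(1,2) = 24 − 17 = 7 completes the 24 across.
(2,1) = 17 − 9 = 8 completes the 17 down.
(2,3) = 23 − 17 = 6 completes the 23 across.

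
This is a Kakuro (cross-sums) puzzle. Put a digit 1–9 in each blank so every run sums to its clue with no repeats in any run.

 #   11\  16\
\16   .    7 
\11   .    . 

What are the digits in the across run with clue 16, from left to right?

16 in 2 cells must be {7,9}.
R1C1 = 16 − 7 = 9 completes the 16 across.
R2C1 = 11 − 9 = 2 completes the 11 down.
R2C2 = 11 − 2 = 9 completes the 11 across.

9, 7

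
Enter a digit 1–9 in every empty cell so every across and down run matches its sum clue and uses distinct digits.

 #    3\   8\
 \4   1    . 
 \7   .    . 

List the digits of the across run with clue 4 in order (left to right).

1 3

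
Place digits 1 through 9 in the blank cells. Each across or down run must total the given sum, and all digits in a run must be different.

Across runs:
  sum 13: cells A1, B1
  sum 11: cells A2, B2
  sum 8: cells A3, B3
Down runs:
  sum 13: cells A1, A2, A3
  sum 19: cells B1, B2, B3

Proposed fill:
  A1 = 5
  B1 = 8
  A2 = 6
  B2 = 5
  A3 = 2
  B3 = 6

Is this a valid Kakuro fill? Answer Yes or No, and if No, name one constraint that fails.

Across: 5+8=13; 6+5=11; 2+6=8. Down: 5+6+2=13; 8+5+6=19. No digit repeats within any run.

Yes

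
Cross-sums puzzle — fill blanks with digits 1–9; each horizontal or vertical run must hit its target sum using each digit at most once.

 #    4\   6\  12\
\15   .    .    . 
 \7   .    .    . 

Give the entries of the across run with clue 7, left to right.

7 in 3 cells must be {1,2,4}; 4 in 2 cells must be {1,3}.
The 7 across and the 4 down share only 1, so R2C1 = 1.
Given what's placed, R2C3 must be 4 to fit the 7 across and 12 down.
R1C1 = 4 − 1 = 3 completes the 4 down.
R1C3 = 12 − 4 = 8 completes the 12 down.
R2C2 = 7 − 5 = 2 completes the 7 across.
R1C2 = 15 − 11 = 4 completes the 15 across.

1, 2, 4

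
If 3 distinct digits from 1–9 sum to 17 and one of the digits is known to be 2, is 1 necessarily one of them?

Counterexample: {2,6,9} sums to 17 under that restriction without using 1.

No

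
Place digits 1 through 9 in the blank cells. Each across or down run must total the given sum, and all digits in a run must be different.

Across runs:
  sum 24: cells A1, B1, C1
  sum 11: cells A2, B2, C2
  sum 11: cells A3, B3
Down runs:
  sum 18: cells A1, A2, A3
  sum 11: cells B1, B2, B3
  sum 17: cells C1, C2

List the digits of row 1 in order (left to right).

7, 8, 9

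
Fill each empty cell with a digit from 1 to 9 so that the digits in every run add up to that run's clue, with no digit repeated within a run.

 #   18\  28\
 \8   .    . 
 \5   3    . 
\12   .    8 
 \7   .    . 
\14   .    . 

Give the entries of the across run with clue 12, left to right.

4 8

R2C2 = 5 − 3 = 2 completes the 5 across.
R3C1 = 12 − 8 = 4 completes the 12 across.
R5C1 = 8: the only remaining digit allowed by both the 14 across and the 18 down.
R5C2 = 14 − 8 = 6 completes the 14 across.
No cell is forced outright now. R1C1 can only be 1 or 2 (the digits allowed by both its 8 across and its 18 down). If R1C1 = 2: then R1C2 would have to be in {6} for the 8 across but in {3,5,7,9} for the 28 down — contradiction. So R1C1 = 1.
R1C2 = 8 − 1 = 7 completes the 8 across.
R4C1 = 18 − 16 = 2 completes the 18 down.
R4C2 = 7 − 2 = 5 completes the 7 across.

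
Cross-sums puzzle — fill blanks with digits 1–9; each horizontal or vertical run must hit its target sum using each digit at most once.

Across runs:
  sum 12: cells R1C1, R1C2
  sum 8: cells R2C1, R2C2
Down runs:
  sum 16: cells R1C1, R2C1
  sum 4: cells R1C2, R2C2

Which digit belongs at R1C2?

16 in 2 cells must be {7,9}; 4 in 2 cells must be {1,3}.
The 12 across and the 4 down share only 3, so R1C2 = 3.
The 8 across and the 16 down share only 7, so R2C1 = 7.
R2C2 = 8 − 7 = 1 completes the 8 across.
R1C1 = 12 − 3 = 9 completes the 12 across.

3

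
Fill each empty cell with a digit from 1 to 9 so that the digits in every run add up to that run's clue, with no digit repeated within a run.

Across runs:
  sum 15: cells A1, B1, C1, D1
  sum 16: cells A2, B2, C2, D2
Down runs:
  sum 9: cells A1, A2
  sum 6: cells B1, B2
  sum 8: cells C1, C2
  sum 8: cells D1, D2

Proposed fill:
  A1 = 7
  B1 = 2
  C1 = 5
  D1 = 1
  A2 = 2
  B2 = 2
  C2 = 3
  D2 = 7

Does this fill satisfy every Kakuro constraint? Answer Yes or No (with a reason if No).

No — the down run B1–B2 sums to 4, not 6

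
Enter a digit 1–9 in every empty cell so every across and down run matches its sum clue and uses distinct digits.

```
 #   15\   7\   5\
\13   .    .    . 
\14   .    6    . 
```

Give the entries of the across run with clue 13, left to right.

8, 1, 4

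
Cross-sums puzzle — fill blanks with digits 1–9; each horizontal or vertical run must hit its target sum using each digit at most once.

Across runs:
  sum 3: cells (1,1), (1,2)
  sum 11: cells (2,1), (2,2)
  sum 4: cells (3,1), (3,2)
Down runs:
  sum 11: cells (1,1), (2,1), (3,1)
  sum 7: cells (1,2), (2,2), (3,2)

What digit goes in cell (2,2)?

3 in 2 cells must be {1,2}; 4 in 2 cells must be {1,3}; 7 in 3 cells must be {1,2,4}.
The 4 across and the 7 down share only 1, so (3,2) = 1.
Given what's placed, (1,2) must be 2 to fit the 3 across and 7 down.
(2,2) = 7 − 3 = 4 completes the 7 down.
(3,1) = 4 − 1 = 3 completes the 4 across.
(1,1) = 3 − 2 = 1 completes the 3 across.
(2,1) = 11 − 4 = 7 completes the 11 across.

4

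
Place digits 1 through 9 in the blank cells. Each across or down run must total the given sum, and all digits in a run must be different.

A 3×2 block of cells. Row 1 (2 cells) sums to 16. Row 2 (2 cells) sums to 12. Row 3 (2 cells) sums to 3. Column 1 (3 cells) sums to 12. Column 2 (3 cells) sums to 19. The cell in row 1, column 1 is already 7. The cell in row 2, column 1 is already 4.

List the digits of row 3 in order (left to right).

16 in 2 cells must be {7,9}; 3 in 2 cells must be {1,2}.
(1,2) = 16 − 7 = 9 completes the 16 across.
(2,2) = 12 − 4 = 8 completes the 12 across.
(3,1) = 12 − 11 = 1 completes the 12 down.
(3,2) = 3 − 1 = 2 completes the 3 across.

1 2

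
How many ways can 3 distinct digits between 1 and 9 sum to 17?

7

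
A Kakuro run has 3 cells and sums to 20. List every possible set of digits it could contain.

{3,8,9}; {4,7,9}; {5,6,9}; {5,7,8}

3 distinct digits from 1–9 sum between 6 and 24.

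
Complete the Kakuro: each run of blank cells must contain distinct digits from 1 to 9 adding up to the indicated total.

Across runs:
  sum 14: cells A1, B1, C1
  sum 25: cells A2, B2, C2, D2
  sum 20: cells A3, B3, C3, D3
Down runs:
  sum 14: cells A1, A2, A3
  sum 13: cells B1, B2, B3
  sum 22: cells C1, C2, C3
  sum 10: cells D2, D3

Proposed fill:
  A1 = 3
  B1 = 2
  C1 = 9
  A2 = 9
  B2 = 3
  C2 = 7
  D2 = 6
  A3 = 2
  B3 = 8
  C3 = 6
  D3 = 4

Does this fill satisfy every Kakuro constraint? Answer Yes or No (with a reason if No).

Across: 3+2+9=14; 9+3+7+6=25; 2+8+6+4=20. Down: 3+9+2=14; 2+3+8=13; 9+7+6=22; 6+4=10. No digit repeats within any run.

Yes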